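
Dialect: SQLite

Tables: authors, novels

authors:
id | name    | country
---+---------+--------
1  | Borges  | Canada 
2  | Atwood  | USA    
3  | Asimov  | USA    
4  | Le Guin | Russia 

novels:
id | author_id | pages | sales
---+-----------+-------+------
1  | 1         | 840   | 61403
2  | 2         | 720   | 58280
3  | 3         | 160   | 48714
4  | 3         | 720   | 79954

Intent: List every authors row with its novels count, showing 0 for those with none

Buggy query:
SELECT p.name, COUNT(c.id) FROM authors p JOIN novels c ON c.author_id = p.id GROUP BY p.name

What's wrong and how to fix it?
Bug: INNER JOIN drops authors rows that have no matching novels rows

Fix: Use LEFT JOIN so parents without children still appear (COUNT(c.id) gives 0)

Corrected query:
SELECT p.name, COUNT(c.id) FROM authors p LEFT JOIN novels c ON c.author_id = p.id GROUP BY p.name

Result:
name    | COUNT(c.id)
--------+------------
Asimov  | 2          
Atwood  | 1          
Borges  | 1          
Le Guin | 0          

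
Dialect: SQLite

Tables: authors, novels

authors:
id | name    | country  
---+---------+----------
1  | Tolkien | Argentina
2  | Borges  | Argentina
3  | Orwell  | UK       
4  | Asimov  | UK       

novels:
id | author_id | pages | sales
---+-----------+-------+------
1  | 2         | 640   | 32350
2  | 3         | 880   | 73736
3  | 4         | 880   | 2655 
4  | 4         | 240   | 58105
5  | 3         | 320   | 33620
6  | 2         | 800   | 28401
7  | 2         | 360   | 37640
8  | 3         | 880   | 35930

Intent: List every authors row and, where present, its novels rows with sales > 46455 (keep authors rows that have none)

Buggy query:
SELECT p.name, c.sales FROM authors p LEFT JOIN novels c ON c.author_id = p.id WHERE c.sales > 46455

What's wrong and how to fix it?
Bug: Filtering c.sales in WHERE discards the NULL rows produced by LEFT JOIN, turning it into an inner join

Fix: Put 'c.sales > 46455' in the JOIN's ON clause instead of WHERE

Corrected query:
SELECT p.name, c.sales FROM authors p LEFT JOIN novels c ON c.author_id = p.id AND c.sales > 46455

Result:
name    | sales
--------+------
Tolkien | NULL 
Borges  | NULL 
Orwell  | 73736
Asimov  | 58105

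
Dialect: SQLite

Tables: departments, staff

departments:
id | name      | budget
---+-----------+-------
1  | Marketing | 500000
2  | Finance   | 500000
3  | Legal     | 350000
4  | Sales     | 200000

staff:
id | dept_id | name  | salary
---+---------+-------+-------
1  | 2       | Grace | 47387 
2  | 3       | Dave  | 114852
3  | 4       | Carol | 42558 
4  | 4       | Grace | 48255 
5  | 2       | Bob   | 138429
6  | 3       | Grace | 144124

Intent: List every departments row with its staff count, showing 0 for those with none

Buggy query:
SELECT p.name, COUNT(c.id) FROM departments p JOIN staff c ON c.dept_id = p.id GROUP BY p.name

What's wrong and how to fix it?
Bug: An inner join excludes parents with zero children

Fix: Use LEFT JOIN so parents without children still appear (COUNT(c.id) gives 0)

Corrected query:
SELECT p.name, COUNT(c.id) FROM departments p LEFT JOIN staff c ON c.dept_id = p.id GROUP BY p.name

Result:
name      | COUNT(c.id)
----------+------------
Finance   | 2          
Legal     | 2          
Marketing | 0          
Sales     | 2          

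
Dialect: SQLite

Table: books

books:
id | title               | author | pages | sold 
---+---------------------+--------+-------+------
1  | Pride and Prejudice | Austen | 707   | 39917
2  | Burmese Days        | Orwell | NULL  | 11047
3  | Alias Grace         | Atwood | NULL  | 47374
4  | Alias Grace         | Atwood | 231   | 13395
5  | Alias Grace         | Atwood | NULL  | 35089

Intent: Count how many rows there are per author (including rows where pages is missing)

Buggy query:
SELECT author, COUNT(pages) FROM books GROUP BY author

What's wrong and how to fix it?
Bug: COUNT(pages) skips NULLs, so groups with missing pages are undercounted

Fix: Replace COUNT(pages) with COUNT(*)

Corrected query:
SELECT author, COUNT(*) FROM books GROUP BY author

Result:
author | COUNT(*)
-------+---------
Atwood | 3       
Austen | 1       
Orwell | 1       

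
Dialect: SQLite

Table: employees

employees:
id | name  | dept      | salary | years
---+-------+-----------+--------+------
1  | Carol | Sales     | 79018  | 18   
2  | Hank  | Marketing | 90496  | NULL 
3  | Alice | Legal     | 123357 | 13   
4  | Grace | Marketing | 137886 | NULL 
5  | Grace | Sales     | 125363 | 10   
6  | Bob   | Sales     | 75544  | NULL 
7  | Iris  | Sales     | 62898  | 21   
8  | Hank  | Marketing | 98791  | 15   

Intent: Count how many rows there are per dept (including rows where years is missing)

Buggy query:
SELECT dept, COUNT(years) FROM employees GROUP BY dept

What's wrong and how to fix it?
Bug: COUNT(years) skips NULLs, so groups with missing years are undercounted

Fix: Use COUNT(*) to count all rows regardless of NULL

Corrected query:
SELECT dept, COUNT(*) FROM employees GROUP BY dept

Result:
dept      | COUNT(*)
----------+---------
Legal     | 1       
Marketing | 3       
Sales     | 4       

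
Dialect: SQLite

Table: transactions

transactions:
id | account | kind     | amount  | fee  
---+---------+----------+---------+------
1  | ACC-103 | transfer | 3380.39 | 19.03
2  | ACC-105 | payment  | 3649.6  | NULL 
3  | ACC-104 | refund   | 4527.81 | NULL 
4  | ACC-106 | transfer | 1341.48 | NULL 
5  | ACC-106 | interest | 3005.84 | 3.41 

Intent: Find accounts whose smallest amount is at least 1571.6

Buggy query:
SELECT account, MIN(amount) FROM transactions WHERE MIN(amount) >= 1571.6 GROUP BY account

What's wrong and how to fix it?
Bug: Aggregates like MIN are computed per group after WHERE runs

Fix: Use HAVING for the per-group MIN condition

Corrected query:
SELECT account, MIN(amount) FROM transactions GROUP BY account HAVING MIN(amount) >= 1571.6

Result:
account | MIN(amount)
--------+------------
ACC-103 | 3380.39    
ACC-104 | 4527.81    
ACC-105 | 3649.6     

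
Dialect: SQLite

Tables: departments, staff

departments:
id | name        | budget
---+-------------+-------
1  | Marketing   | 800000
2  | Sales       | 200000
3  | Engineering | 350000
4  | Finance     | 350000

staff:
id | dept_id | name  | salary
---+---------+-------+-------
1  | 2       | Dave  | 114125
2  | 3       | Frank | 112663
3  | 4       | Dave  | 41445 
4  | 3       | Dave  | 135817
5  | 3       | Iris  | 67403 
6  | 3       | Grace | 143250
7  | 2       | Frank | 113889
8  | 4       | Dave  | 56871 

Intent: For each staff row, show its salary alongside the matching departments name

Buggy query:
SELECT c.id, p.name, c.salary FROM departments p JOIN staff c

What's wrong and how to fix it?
Bug: Missing join condition: each staff row is matched to all departments rows instead of just its own

Fix: Add ON c.dept_id = p.id to the JOIN

Corrected query:
SELECT c.id, p.name, c.salary FROM departments p JOIN staff c ON c.dept_id = p.id

Result:
id | name        | salary
---+-------------+-------
1  | Sales       | 114125
2  | Engineering | 112663
3  | Finance     | 41445 
4  | Engineering | 135817
5  | Engineering | 67403 
6  | Engineering | 143250
7  | Sales       | 113889
8  | Finance     | 56871 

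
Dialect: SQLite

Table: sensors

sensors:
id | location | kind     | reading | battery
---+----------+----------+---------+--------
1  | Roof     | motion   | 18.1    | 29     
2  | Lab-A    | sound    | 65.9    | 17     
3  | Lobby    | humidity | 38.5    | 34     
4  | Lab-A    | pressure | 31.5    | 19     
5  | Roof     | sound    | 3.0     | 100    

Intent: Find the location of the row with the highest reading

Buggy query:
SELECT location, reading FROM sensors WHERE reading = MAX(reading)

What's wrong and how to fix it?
Bug: WHERE is evaluated per row; an aggregate over the whole table isn't defined there

Fix: Use a subquery: WHERE reading = (SELECT MAX(reading) FROM sensors)

Corrected query:
SELECT location, reading FROM sensors WHERE reading = (SELECT MAX(reading) FROM sensors)

Result:
location | reading
---------+--------
Lab-A    | 65.9   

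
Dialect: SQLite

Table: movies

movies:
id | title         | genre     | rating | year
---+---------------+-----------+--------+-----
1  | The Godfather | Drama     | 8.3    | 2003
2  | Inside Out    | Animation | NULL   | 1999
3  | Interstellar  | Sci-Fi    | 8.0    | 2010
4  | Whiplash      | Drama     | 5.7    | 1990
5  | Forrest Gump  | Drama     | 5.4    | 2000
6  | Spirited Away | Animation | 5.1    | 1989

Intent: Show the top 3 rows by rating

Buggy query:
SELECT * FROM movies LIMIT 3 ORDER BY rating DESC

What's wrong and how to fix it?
Bug: LIMIT must come after ORDER BY

Fix: Swap the clauses: ORDER BY first, then LIMIT

Corrected query:
SELECT * FROM movies ORDER BY rating DESC LIMIT 3

Result:
id | title         | genre  | rating | year
---+---------------+--------+--------+-----
1  | The Godfather | Drama  | 8.3    | 2003
3  | Interstellar  | Sci-Fi | 8      | 2010
4  | Whiplash      | Drama  | 5.7    | 1990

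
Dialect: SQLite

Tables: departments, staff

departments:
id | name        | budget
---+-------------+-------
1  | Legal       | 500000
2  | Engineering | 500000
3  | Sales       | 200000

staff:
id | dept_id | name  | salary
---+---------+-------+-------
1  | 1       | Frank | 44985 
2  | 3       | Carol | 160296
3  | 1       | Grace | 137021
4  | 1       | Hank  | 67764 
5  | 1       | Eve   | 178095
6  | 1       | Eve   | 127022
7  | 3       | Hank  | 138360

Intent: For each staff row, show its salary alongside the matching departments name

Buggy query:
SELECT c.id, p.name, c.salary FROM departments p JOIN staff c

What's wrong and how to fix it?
Bug: JOIN with no ON clause produces a cartesian product; every staff row pairs with every departments row

Fix: Add ON c.dept_id = p.id to the JOIN

Corrected query:
SELECT c.id, p.name, c.salary FROM departments p JOIN staff c ON c.dept_id = p.id

Result:
id | name  | salary
---+-------+-------
1  | Legal | 44985 
2  | Sales | 160296
3  | Legal | 137021
4  | Legal | 67764 
5  | Legal | 178095
6  | Legal | 127022
7  | Sales | 138360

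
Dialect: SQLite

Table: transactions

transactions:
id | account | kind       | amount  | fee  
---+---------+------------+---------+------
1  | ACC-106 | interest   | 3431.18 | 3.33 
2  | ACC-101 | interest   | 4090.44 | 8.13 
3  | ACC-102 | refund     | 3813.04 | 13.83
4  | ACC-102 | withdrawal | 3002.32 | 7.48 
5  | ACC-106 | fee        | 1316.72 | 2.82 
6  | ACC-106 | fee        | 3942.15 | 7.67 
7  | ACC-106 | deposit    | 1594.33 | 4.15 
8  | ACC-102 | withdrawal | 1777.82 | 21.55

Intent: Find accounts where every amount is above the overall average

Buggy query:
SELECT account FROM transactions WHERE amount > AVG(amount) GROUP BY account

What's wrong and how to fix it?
Bug: WHERE evaluates per row before aggregation, so AVG() is unavailable

Fix: Use a subquery for AVG and a HAVING MIN(...) filter so the condition holds for every row in the group

Corrected query:
SELECT account FROM transactions GROUP BY account HAVING MIN(amount) > (SELECT AVG(amount) FROM transactions)

Result:
account
-------
ACC-101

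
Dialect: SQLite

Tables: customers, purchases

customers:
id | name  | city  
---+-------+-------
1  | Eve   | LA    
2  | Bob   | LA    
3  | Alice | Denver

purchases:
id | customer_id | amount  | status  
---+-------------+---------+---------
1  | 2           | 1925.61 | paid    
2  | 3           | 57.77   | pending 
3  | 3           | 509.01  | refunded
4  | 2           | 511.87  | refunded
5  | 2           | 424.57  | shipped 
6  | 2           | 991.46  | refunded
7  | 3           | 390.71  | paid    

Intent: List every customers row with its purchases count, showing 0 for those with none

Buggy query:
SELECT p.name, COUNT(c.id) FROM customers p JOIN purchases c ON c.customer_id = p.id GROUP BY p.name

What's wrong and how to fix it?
Bug: An inner join excludes parents with zero children

Fix: Switch to LEFT JOIN to retain unmatched parent rows

Corrected query:
SELECT p.name, COUNT(c.id) FROM customers p LEFT JOIN purchases c ON c.customer_id = p.id GROUP BY p.name

Result:
name  | COUNT(c.id)
------+------------
Alice | 3          
Bob   | 4          
Eve   | 0          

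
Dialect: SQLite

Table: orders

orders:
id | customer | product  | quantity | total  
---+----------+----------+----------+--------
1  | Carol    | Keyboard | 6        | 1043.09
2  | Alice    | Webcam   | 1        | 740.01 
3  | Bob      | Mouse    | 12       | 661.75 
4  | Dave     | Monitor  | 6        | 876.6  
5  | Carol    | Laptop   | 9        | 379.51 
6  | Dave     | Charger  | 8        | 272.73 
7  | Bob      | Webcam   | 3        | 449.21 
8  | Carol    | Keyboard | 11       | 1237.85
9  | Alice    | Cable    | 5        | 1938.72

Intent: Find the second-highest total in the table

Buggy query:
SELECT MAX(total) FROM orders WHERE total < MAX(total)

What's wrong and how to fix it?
Bug: The inner MAX is an aggregate inside WHERE, which is not allowed

Fix: Put the inner MAX in a scalar subquery

Corrected query:
SELECT MAX(total) FROM orders WHERE total < (SELECT MAX(total) FROM orders)

Result:
MAX(total)
----------
1237.85   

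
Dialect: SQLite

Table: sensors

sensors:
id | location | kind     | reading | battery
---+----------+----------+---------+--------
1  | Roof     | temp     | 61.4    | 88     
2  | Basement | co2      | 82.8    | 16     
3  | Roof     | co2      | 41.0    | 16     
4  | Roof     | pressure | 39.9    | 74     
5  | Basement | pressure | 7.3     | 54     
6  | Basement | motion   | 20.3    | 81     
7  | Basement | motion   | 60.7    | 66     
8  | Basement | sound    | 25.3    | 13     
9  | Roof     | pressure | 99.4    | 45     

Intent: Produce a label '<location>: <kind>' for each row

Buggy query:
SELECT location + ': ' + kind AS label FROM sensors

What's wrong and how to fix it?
Bug: SQLite uses || for string concatenation; + coerces text to numbers (yielding 0)

Fix: Replace + with || to concatenate text

Corrected query:
SELECT location || ': ' || kind AS label FROM sensors

Result:
label             
------------------
Roof: temp        
Basement: co2     
Roof: co2         
Roof: pressure    
Basement: pressure
Basement: motion  
Basement: motion  
Basement: sound   
Roof: pressure    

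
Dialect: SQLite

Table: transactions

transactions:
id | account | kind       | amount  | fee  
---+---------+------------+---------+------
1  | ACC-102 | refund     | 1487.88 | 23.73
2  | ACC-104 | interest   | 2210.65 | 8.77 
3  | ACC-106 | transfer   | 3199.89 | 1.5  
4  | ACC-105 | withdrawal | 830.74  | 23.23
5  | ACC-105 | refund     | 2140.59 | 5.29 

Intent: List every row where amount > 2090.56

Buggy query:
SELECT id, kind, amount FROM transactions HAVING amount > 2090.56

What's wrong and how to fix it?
Bug: This is a non-aggregate query (no GROUP BY, no aggregates), so in SQLite the HAVING clause is invalid here; a row-level condition belongs in WHERE

Fix: Use WHERE for row-level filtering

Corrected query:
SELECT id, kind, amount FROM transactions WHERE amount > 2090.56

Result:
id | kind     | amount 
---+----------+--------
2  | interest | 2210.65
3  | transfer | 3199.89
5  | refund   | 2140.59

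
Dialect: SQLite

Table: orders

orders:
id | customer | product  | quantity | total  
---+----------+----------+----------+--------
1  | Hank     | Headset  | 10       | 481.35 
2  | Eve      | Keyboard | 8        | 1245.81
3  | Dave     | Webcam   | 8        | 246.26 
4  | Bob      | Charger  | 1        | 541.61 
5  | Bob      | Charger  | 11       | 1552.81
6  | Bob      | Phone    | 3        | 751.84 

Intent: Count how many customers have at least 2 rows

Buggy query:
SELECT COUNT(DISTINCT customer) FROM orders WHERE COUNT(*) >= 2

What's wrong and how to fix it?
Bug: COUNT(*) cannot appear in WHERE; the per-group count doesn't exist yet

Fix: Group first with HAVING COUNT(*) >= 2, then COUNT the resulting groups

Corrected query:
SELECT COUNT(*) FROM (SELECT customer FROM orders GROUP BY customer HAVING COUNT(*) >= 2)

Result:
COUNT(*)
--------
1       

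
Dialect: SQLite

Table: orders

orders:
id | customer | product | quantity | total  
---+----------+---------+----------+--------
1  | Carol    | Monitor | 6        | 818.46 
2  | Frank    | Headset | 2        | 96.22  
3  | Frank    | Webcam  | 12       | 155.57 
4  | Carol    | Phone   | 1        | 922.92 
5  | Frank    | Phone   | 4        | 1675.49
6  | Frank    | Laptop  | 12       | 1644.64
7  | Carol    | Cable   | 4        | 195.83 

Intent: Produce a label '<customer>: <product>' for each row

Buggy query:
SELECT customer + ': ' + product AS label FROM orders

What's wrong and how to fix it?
Bug: SQLite uses || for string concatenation; + coerces text to numbers (yielding 0)

Fix: Replace + with || to concatenate text

Corrected query:
SELECT customer || ': ' || product AS label FROM orders

Result:
label         
--------------
Carol: Monitor
Frank: Headset
Frank: Webcam 
Carol: Phone  
Frank: Phone  
Frank: Laptop 
Carol: Cable  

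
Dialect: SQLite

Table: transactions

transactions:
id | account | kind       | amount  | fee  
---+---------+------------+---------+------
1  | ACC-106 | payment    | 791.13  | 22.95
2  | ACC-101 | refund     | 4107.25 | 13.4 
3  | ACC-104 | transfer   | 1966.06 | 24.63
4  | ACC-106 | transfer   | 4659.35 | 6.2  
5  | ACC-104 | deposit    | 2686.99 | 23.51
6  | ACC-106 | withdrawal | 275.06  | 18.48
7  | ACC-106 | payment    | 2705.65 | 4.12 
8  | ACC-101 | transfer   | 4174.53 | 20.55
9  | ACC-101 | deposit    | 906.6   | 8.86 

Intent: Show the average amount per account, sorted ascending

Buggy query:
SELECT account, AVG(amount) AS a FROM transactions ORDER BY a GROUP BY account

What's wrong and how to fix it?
Bug: GROUP BY must precede ORDER BY

Fix: Move ORDER BY to the end, after GROUP BY

Corrected query:
SELECT account, AVG(amount) AS a FROM transactions GROUP BY account ORDER BY a

Result:
account | a          
--------+------------
ACC-106 | 2107.7975  
ACC-104 | 2326.525   
ACC-101 | 3062.793333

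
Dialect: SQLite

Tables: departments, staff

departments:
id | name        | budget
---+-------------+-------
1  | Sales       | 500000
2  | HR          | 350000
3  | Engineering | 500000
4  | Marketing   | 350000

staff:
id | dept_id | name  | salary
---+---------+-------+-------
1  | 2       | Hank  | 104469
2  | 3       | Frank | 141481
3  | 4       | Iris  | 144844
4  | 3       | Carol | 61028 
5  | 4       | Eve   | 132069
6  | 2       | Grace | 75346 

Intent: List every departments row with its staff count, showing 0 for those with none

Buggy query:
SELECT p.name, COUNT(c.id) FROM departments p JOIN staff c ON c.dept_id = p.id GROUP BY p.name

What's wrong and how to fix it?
Bug: INNER JOIN drops departments rows that have no matching staff rows

Fix: Switch to LEFT JOIN to retain unmatched parent rows

Corrected query:
SELECT p.name, COUNT(c.id) FROM departments p LEFT JOIN staff c ON c.dept_id = p.id GROUP BY p.name

Result:
name        | COUNT(c.id)
------------+------------
Engineering | 2          
HR          | 2          
Marketing   | 2          
Sales       | 0          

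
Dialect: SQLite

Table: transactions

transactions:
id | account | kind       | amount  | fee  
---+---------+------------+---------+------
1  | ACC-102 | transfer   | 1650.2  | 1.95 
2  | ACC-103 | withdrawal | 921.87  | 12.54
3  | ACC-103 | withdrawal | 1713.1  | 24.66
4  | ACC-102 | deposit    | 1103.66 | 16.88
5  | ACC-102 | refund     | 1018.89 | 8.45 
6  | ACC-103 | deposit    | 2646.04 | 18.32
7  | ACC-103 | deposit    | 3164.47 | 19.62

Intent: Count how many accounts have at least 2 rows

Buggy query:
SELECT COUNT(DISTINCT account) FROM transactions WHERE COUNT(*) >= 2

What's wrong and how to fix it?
Bug: COUNT(*) cannot appear in WHERE; the per-group count doesn't exist yet

Fix: Group first with HAVING COUNT(*) >= 2, then COUNT the resulting groups

Corrected query:
SELECT COUNT(*) FROM (SELECT account FROM transactions GROUP BY account HAVING COUNT(*) >= 2)

Result:
COUNT(*)
--------
2       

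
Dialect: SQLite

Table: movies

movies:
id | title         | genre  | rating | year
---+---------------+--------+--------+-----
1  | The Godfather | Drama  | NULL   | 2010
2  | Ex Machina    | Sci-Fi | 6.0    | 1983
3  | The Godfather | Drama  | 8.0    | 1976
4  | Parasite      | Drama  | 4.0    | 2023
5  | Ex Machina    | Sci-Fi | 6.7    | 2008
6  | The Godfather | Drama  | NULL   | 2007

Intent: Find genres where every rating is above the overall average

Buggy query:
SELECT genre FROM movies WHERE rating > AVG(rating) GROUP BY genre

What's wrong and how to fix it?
Bug: WHERE evaluates per row before aggregation, so AVG() is unavailable

Fix: Compute the overall average in a scalar subquery and compare each group's MIN against it in HAVING

Corrected query:
SELECT genre FROM movies GROUP BY genre HAVING MIN(rating) > (SELECT AVG(rating) FROM movies)

Result:
(no rows)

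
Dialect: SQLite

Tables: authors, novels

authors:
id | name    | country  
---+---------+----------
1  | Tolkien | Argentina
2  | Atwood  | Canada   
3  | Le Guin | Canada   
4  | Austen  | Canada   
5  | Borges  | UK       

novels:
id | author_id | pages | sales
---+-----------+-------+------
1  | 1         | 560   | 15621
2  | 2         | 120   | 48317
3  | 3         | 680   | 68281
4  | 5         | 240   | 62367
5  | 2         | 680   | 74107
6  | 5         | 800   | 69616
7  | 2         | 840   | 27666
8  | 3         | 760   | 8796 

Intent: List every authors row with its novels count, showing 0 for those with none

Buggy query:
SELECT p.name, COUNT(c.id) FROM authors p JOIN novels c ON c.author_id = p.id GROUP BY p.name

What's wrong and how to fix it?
Bug: An inner join excludes parents with zero children

Fix: Use LEFT JOIN so parents without children still appear (COUNT(c.id) gives 0)

Corrected query:
SELECT p.name, COUNT(c.id) FROM authors p LEFT JOIN novels c ON c.author_id = p.id GROUP BY p.name

Result:
name    | COUNT(c.id)
--------+------------
Atwood  | 3          
Austen  | 0          
Borges  | 2          
Le Guin | 2          
Tolkien | 1          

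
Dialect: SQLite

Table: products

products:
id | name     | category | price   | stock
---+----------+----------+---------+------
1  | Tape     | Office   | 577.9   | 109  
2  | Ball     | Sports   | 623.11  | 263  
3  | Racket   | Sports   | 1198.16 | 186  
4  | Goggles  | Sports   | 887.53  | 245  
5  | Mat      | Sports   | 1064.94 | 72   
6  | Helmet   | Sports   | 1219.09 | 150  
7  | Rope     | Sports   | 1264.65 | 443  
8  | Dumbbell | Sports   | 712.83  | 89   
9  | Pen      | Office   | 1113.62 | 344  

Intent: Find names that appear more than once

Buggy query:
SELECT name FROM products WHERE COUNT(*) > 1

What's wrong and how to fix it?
Bug: WHERE can't reference COUNT(*); aggregates are computed after WHERE

Fix: Group first, then use HAVING for the count condition

Corrected query:
SELECT name FROM products GROUP BY name HAVING COUNT(*) > 1

Result:
(no rows)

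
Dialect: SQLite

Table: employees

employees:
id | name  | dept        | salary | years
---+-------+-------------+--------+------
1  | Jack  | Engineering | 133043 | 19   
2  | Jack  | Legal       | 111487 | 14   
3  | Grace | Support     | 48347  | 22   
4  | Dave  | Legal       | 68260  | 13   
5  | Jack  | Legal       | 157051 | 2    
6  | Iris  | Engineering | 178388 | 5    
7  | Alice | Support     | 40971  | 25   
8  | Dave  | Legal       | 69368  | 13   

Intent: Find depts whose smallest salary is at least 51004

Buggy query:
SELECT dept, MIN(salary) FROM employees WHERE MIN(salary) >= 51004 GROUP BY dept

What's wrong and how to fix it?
Bug: Aggregates like MIN are computed per group after WHERE runs

Fix: Replace WHERE with HAVING after the GROUP BY

Corrected query:
SELECT dept, MIN(salary) FROM employees GROUP BY dept HAVING MIN(salary) >= 51004

Result:
dept        | MIN(salary)
------------+------------
Engineering | 133043     
Legal       | 68260      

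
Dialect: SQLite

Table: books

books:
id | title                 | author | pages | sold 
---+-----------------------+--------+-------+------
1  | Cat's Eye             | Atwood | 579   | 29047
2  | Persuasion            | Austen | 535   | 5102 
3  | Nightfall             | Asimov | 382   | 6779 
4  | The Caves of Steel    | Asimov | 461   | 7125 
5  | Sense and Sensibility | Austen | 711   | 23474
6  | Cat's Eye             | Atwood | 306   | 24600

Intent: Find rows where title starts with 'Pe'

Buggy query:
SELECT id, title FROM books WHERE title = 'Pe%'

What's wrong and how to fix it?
Bug: '=' compares the literal string including the % character; pattern matching needs LIKE

Fix: Use LIKE for wildcard pattern matching

Corrected query:
SELECT id, title FROM books WHERE title LIKE 'Pe%'

Result:
id | title     
---+-----------
2  | Persuasion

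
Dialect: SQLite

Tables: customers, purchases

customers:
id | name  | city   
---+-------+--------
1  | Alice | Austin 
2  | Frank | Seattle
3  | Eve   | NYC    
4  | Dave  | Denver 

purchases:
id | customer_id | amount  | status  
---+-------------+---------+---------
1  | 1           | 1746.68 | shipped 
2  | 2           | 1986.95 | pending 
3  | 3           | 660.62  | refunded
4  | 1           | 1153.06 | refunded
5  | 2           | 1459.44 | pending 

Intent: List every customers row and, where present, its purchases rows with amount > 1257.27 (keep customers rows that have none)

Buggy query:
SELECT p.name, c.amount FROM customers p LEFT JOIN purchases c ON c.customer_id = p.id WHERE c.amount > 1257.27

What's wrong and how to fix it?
Bug: A WHERE condition on the right-hand table after LEFT JOIN drops unmatched parents

Fix: Move the right-table condition into the ON clause so unmatched parents are kept

Corrected query:
SELECT p.name, c.amount FROM customers p LEFT JOIN purchases c ON c.customer_id = p.id AND c.amount > 1257.27

Result:
name  | amount 
------+--------
Alice | 1746.68
Frank | 1459.44
Frank | 1986.95
Eve   | NULL   
Dave  | NULL   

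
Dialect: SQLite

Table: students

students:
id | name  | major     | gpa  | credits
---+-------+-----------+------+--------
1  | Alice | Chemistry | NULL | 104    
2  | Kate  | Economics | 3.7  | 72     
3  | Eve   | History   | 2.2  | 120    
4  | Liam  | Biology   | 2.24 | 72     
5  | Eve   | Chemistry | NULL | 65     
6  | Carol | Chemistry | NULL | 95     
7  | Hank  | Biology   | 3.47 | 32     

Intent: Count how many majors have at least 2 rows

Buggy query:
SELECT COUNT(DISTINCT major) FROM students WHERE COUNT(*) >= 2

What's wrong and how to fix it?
Bug: WHERE filters individual rows, not groups, so a group-level COUNT is invalid there

Fix: Use a subquery that GROUPs and filters with HAVING, then count its rows

Corrected query:
SELECT COUNT(*) FROM (SELECT major FROM students GROUP BY major HAVING COUNT(*) >= 2)

Result:
COUNT(*)
--------
2       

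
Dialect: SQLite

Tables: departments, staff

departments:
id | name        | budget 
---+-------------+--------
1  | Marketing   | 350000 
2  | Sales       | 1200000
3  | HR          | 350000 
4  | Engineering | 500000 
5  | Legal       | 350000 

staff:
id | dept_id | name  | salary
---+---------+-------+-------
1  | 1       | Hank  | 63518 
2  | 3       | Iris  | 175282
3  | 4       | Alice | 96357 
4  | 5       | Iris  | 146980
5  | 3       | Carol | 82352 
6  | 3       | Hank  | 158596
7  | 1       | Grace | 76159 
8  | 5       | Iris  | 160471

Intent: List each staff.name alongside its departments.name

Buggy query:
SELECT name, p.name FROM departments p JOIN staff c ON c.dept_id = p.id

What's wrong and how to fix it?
Bug: 'name' exists in both joined tables, so the database can't tell which one is meant

Fix: Prefix ambiguous columns with the table alias

Corrected query:
SELECT c.name, p.name FROM departments p JOIN staff c ON c.dept_id = p.id

Result:
name  | name       
------+------------
Hank  | Marketing  
Iris  | HR         
Alice | Engineering
Iris  | Legal      
Carol | HR         
Hank  | HR         
Grace | Marketing  
Iris  | Legal      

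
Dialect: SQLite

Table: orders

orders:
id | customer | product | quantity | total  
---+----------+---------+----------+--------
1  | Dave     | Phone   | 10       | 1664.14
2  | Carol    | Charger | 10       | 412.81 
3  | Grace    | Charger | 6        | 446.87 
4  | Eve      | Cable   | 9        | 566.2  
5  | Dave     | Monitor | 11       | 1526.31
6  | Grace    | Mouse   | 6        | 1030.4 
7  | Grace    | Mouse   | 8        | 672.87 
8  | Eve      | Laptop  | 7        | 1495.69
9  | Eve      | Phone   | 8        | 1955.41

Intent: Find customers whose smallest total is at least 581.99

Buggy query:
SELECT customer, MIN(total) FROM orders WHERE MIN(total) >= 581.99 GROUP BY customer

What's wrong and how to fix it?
Bug: MIN() in WHERE is a misuse of aggregate

Fix: Use HAVING for the per-group MIN condition

Corrected query:
SELECT customer, MIN(total) FROM orders GROUP BY customer HAVING MIN(total) >= 581.99

Result:
customer | MIN(total)
---------+-----------
Dave     | 1526.31   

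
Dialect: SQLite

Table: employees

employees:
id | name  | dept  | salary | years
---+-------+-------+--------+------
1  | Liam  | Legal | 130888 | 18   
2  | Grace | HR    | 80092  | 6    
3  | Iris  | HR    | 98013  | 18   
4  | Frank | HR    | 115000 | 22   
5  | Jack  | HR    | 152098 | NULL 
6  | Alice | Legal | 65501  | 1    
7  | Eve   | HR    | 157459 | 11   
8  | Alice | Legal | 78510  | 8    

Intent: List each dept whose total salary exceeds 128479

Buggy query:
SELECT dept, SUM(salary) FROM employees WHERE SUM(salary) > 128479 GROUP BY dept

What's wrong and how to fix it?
Bug: SUM(salary) is an aggregate, but WHERE filters rows before aggregation

Fix: Use HAVING (which filters groups after aggregation) instead of WHERE

Corrected query:
SELECT dept, SUM(salary) FROM employees GROUP BY dept HAVING SUM(salary) > 128479

Result:
dept  | SUM(salary)
------+------------
HR    | 602662     
Legal | 274899     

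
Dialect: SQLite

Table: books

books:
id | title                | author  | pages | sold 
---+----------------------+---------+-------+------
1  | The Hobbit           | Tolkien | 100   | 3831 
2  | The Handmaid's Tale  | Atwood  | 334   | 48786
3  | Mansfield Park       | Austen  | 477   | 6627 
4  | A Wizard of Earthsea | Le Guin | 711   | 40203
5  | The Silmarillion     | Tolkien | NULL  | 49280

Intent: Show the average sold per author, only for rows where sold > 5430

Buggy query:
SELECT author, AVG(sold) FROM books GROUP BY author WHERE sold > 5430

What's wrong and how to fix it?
Bug: WHERE cannot follow GROUP BY

Fix: Place WHERE between FROM and GROUP BY

Corrected query:
SELECT author, AVG(sold) FROM books WHERE sold > 5430 GROUP BY author

Result:
author  | AVG(sold)
--------+----------
Atwood  | 48786    
Austen  | 6627     
Le Guin | 40203    
Tolkien | 49280    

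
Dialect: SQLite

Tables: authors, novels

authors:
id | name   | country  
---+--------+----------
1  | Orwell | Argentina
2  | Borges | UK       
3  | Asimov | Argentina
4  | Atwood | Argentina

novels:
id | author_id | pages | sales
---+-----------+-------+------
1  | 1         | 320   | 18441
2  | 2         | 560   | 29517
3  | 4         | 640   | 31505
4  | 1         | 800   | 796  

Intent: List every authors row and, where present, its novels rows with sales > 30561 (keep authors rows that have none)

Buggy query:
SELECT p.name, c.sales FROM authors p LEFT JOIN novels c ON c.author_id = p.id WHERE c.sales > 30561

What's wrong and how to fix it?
Bug: Filtering c.sales in WHERE discards the NULL rows produced by LEFT JOIN, turning it into an inner join

Fix: Move the right-table condition into the ON clause so unmatched parents are kept

Corrected query:
SELECT p.name, c.sales FROM authors p LEFT JOIN novels c ON c.author_id = p.id AND c.sales > 30561

Result:
name   | sales
-------+------
Orwell | NULL 
Borges | NULL 
Asimov | NULL 
Atwood | 31505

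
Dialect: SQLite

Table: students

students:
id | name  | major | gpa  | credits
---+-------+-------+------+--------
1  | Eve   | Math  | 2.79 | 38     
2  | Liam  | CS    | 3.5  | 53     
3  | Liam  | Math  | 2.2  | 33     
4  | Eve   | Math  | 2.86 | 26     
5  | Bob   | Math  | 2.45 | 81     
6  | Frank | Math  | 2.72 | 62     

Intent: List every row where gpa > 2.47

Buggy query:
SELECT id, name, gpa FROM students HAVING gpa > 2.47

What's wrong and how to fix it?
Bug: This is a non-aggregate query (no GROUP BY, no aggregates), so in SQLite the HAVING clause is invalid here; a row-level condition belongs in WHERE

Fix: Use WHERE for row-level filtering

Corrected query:
SELECT id, name, gpa FROM students WHERE gpa > 2.47

Result:
id | name  | gpa 
---+-------+-----
1  | Eve   | 2.79
2  | Liam  | 3.5 
4  | Eve   | 2.86
6  | Frank | 2.72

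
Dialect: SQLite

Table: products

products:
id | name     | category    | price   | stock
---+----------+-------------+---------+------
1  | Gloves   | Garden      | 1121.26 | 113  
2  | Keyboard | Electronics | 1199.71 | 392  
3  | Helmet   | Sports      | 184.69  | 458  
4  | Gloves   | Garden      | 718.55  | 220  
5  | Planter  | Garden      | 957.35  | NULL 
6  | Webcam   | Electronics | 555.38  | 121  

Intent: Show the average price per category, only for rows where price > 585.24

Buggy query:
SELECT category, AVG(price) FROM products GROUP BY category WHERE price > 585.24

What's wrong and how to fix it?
Bug: Row-level WHERE must come before GROUP BY in the clause order

Fix: Place WHERE between FROM and GROUP BY

Corrected query:
SELECT category, AVG(price) FROM products WHERE price > 585.24 GROUP BY category

Result:
category    | AVG(price)
------------+-----------
Electronics | 1199.71   
Garden      | 932.386667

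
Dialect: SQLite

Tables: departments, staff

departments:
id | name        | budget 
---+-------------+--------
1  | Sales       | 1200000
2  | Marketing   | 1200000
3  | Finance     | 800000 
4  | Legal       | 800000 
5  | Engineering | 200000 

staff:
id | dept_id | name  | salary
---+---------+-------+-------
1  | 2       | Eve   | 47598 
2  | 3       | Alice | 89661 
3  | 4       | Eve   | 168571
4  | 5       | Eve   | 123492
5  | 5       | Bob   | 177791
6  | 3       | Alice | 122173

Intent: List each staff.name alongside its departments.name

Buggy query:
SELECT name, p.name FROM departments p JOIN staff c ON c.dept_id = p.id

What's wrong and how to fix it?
Bug: 'name' exists in both joined tables, so the database can't tell which one is meant

Fix: Qualify the column with its table alias (c.name)

Corrected query:
SELECT c.name, p.name FROM departments p JOIN staff c ON c.dept_id = p.id

Result:
name  | name       
------+------------
Eve   | Marketing  
Alice | Finance    
Eve   | Legal      
Eve   | Engineering
Bob   | Engineering
Alice | Finance    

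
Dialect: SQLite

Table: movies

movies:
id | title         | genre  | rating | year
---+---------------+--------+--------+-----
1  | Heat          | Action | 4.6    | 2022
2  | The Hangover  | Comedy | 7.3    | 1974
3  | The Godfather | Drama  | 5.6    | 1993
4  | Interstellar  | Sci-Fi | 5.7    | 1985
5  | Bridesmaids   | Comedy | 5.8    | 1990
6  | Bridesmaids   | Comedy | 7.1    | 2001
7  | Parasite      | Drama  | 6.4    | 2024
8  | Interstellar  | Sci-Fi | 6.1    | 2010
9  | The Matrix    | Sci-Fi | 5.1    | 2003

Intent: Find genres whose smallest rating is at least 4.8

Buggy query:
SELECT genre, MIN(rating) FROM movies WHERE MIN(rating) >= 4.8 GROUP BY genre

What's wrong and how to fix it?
Bug: MIN() in WHERE is a misuse of aggregate

Fix: Use HAVING for the per-group MIN condition

Corrected query:
SELECT genre, MIN(rating) FROM movies GROUP BY genre HAVING MIN(rating) >= 4.8

Result:
genre  | MIN(rating)
-------+------------
Comedy | 5.8        
Drama  | 5.6        
Sci-Fi | 5.1        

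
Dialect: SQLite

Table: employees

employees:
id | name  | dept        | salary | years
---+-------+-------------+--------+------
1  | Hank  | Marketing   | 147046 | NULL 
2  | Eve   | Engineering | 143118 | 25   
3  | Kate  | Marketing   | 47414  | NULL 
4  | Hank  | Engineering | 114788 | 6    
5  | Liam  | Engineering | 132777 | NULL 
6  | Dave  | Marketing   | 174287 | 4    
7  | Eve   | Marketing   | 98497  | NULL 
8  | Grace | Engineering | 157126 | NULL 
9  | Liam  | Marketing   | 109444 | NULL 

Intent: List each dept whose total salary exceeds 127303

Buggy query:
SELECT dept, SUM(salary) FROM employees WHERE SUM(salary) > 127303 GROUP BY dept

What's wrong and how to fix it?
Bug: Aggregate functions cannot appear in a WHERE clause

Fix: Move the aggregate condition to a HAVING clause

Corrected query:
SELECT dept, SUM(salary) FROM employees GROUP BY dept HAVING SUM(salary) > 127303

Result:
dept        | SUM(salary)
------------+------------
Engineering | 547809     
Marketing   | 576688     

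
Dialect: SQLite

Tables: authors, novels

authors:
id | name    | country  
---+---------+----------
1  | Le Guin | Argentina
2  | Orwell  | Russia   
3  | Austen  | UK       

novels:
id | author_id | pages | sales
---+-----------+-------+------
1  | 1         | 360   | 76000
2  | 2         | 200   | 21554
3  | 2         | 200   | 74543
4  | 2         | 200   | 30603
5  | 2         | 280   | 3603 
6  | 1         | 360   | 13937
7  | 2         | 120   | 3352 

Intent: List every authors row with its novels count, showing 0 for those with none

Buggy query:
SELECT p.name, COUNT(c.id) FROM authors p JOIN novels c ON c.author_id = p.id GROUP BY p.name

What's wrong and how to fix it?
Bug: INNER JOIN drops authors rows that have no matching novels rows

Fix: Switch to LEFT JOIN to retain unmatched parent rows

Corrected query:
SELECT p.name, COUNT(c.id) FROM authors p LEFT JOIN novels c ON c.author_id = p.id GROUP BY p.name

Result:
name    | COUNT(c.id)
--------+------------
Austen  | 0          
Le Guin | 2          
Orwell  | 5          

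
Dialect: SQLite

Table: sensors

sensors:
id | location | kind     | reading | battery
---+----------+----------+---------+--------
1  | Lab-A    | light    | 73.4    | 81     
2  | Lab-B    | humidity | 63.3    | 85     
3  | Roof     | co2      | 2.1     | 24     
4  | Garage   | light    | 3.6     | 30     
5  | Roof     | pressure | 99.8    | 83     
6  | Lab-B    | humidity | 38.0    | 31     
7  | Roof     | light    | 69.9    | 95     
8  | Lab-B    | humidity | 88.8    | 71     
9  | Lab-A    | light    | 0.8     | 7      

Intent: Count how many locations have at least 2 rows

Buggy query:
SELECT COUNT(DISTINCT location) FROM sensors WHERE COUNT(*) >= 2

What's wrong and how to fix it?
Bug: WHERE filters individual rows, not groups, so a group-level COUNT is invalid there

Fix: Use a subquery that GROUPs and filters with HAVING, then count its rows

Corrected query:
SELECT COUNT(*) FROM (SELECT location FROM sensors GROUP BY location HAVING COUNT(*) >= 2)

Result:
COUNT(*)
--------
3       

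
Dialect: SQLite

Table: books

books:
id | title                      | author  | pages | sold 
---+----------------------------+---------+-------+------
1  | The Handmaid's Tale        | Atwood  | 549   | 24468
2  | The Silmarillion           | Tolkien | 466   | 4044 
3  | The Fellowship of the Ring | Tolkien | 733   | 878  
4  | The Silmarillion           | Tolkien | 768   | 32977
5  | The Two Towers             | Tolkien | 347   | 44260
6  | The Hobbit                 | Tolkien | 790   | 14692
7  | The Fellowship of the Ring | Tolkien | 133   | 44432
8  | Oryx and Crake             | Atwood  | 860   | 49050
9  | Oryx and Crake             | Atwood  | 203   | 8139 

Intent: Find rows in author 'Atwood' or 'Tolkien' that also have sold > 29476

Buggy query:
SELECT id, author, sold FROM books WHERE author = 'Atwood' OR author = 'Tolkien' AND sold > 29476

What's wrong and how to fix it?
Bug: Without parentheses, AND is evaluated before OR, so the sold filter only applies to the 'Tolkien' branch

Fix: Add parentheses around the OR so the AND applies to both alternatives

Corrected query:
SELECT id, author, sold FROM books WHERE (author = 'Atwood' OR author = 'Tolkien') AND sold > 29476

Result:
id | author  | sold 
---+---------+------
4  | Tolkien | 32977
5  | Tolkien | 44260
7  | Tolkien | 44432
8  | Atwood  | 49050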